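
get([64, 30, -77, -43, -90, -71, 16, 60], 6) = 16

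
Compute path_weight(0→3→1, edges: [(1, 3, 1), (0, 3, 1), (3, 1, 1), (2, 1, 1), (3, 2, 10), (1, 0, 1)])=w(0→3)=1 + w(3→1)=1
= 2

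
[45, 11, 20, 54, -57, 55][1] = 11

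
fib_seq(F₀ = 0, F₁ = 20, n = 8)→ F_2 = F_1 + F_0 = 20
F_3 = F_2 + F_1 = 40
F_4 = F_3 + F_2 = 60
...
= [0, 20, 20, 40, 60, 100, 160, 260]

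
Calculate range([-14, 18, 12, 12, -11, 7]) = 32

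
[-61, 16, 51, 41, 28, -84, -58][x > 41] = [51]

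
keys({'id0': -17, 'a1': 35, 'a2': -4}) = ['id0', 'a1', 'a2']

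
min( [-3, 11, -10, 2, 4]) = -10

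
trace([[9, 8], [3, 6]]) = diagonal: 9 + 6
= 15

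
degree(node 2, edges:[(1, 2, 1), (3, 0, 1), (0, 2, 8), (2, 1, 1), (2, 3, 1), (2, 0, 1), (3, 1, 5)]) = incident: (1,2), (0,2), (2,1), (2,3), (2,0)
= 5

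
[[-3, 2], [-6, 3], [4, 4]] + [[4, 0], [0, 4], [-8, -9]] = [[1, 2], [-6, 7], [-4, -5]]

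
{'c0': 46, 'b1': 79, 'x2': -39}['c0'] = 46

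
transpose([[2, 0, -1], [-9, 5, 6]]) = [[2, -9], [0, 5], [-1, 6]]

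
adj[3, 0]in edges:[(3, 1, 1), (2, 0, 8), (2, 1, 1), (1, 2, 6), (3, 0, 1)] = 1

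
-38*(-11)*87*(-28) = -1018248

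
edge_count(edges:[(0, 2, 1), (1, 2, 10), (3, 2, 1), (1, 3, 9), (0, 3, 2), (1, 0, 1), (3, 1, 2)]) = 7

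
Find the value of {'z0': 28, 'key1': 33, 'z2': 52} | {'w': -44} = {'z0': 28, 'key1': 33, 'z2': 52, 'w': -44}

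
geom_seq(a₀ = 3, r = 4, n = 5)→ a_0 = 3*4^0 = 3
a_1 = 3*4^1 = 12
a_2 = 3*4^2 = 48
...
= [3, 12, 48, 192, 768]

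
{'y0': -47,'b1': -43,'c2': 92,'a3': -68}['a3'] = -68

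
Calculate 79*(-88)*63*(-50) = 21898800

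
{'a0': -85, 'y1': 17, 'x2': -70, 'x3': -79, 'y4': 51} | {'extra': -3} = {'a0': -85, 'y1': 17, 'x2': -70, 'x3': -79, 'y4': 51, 'extra': -3}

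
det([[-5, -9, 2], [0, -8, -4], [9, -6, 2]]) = (1)*(-5)*det([[-8, -4], [-6, 2]]) + (-1)*(-9)*det([[0, -4], [9, 2]]) + (1)*(2)*det([[0, -8], [9, -6]])
= 200 + 324 + 144
= 668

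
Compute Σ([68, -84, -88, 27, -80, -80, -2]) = 68 + (-84) + (-88) + 27 + (-80) + (-80) + (-2)
= -239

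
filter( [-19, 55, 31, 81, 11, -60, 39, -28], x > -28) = keep x where x > -28: -19✓, 55✓, 31✓, 81✓, 11✓, -60✗, 39✓, -28✗
= [-19, 55, 31, 81, 11, 39]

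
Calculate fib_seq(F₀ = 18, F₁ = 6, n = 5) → F_2 = F_1 + F_0 = 24
F_3 = F_2 + F_1 = 30
F_4 = F_3 + F_2 = 54
= [18, 6, 24, 30, 54]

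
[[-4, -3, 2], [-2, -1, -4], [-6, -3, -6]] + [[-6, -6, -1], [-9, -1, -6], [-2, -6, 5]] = [[-10, -9, 1], [-11, -2, -10], [-8, -9, -1]]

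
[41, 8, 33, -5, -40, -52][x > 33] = keep x where x > 33: 41✓, 8✗, 33✗, -5✗, -40✗, -52✗
= [41]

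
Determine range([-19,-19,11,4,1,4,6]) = 30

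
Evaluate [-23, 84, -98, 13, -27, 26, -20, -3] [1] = 84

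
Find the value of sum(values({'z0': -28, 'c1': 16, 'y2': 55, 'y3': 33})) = (-28) + 16 + 55 + 33
= 76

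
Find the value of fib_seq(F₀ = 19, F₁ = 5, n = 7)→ [19, 5, 24, 29, 53, 82, 135]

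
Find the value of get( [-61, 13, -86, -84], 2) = -86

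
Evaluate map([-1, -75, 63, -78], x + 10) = [9, -65, 73, -68]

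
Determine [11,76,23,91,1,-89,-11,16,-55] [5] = -89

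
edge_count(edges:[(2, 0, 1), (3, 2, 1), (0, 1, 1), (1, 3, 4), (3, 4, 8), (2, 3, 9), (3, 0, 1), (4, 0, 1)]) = 8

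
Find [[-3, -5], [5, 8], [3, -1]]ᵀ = [[-3, 5, 3], [-5, 8, -1]]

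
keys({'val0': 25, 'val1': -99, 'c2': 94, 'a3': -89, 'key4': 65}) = ['val0', 'val1', 'c2', 'a3', 'key4']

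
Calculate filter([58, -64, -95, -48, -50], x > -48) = [58]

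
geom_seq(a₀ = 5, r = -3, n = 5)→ a_0 = 5*(-3)^0 = 5
a_1 = 5*(-3)^1 = -15
a_2 = 5*(-3)^2 = 45
...
= [5, -15, 45, -135, 405]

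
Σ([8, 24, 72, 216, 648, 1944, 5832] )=8 + 24 + 72 + 216 + 648 + 1944 + 5832
= 8744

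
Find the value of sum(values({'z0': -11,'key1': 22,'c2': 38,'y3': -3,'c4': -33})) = 13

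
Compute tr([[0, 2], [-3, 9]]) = diagonal: 0 + 9
= 9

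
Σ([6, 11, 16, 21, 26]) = 6 + 11 + 16 + 21 + 26
= 80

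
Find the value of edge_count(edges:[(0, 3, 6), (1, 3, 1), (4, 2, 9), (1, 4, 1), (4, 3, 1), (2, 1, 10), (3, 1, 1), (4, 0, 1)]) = 8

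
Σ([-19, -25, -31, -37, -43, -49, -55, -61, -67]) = (-19) + (-25) + (-31) + (-37) + (-43) + (-49) + (-55) + (-61) + (-67)
= -387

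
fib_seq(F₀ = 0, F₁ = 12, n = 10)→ F_2 = F_1 + F_0 = 12
F_3 = F_2 + F_1 = 24
F_4 = F_3 + F_2 = 36
...
= [0, 12, 12, 24, 36, 60, 96, 156, 252, 408]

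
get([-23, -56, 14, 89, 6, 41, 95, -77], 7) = -77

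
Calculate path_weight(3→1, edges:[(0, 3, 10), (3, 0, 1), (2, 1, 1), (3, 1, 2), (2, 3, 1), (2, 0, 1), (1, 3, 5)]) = w(3→1)=2
= 2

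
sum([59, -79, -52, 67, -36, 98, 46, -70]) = 33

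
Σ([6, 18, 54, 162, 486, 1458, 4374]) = 6558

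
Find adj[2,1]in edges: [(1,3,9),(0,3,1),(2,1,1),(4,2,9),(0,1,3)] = 1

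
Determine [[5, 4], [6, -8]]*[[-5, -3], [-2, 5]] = C[0][0] = (5)*(-5) + (4)*(-2) = -33
C[0][1] = (5)*(-3) + (4)*(5) = 5
C[1][0] = (6)*(-5) + (-8)*(-2) = -14
C[1][1] = (6)*(-3) + (-8)*(5) = -58
= [[-33, 5], [-14, -58]]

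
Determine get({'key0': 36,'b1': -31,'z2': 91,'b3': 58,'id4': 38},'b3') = 58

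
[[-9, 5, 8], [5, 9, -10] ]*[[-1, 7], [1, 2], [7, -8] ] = [[70, -117], [-66, 133]]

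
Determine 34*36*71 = 86904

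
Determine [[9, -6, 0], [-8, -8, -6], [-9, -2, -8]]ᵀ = [[9, -8, -9], [-6, -8, -2], [0, -6, -8]]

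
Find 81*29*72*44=7441632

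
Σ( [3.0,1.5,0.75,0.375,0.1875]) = 3.0 + 1.5 + 0.75 + 0.375 + 0.1875
= 5.8125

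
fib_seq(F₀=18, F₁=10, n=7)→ F_2 = F_1 + F_0 = 28
F_3 = F_2 + F_1 = 38
F_4 = F_3 + F_2 = 66
...
= [18, 10, 28, 38, 66, 104, 170]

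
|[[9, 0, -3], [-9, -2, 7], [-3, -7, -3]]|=(1)*(9)*det([[-2, 7], [-7, -3]]) + (-1)*(0)*det([[-9, 7], [-3, -3]]) + (1)*(-3)*det([[-9, -2], [-3, -7]])
= 495 + 0 + -171
= 324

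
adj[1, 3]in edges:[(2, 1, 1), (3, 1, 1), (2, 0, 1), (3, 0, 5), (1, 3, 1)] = 1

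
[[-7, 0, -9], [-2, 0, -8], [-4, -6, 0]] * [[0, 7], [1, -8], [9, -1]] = C[0][0] = (-7)*(0) + (0)*(1) + (-9)*(9) = -81
C[0][1] = (-7)*(7) + (0)*(-8) + (-9)*(-1) = -40
C[1][0] = (-2)*(0) + (0)*(1) + (-8)*(9) = -72
C[1][1] = (-2)*(7) + (0)*(-8) + (-8)*(-1) = -6
C[2][0] = (-4)*(0) + (-6)*(1) + (0)*(9) = -6
C[2][1] = (-4)*(7) + (-6)*(-8) + (0)*(-1) = 20
= [[-81, -40], [-72, -6], [-6, 20]]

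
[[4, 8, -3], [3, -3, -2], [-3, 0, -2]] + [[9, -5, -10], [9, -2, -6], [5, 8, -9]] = [[13, 3, -13], [12, -5, -8], [2, 8, -11]]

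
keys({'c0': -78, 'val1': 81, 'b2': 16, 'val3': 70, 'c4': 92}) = ['c0', 'val1', 'b2', 'val3', 'c4']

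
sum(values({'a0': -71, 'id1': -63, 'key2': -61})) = -195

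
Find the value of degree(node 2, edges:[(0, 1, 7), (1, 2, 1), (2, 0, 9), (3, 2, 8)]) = incident: (1,2), (2,0), (3,2)
= 3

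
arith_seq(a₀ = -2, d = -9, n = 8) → [-2, -11, -20, -29, -38, -47, -56, -65]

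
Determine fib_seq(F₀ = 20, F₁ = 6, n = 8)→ [20, 6, 26, 32, 58, 90, 148, 238]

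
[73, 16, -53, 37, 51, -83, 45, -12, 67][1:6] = [16, -53, 37, 51, -83]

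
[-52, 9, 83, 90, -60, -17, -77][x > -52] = [9, 83, 90, -17]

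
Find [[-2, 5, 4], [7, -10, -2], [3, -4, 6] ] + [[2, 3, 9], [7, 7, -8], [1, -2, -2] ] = [[0, 8, 13], [14, -3, -10], [4, -6, 4]]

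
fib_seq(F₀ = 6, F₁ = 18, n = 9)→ F_2 = F_1 + F_0 = 24
F_3 = F_2 + F_1 = 42
F_4 = F_3 + F_2 = 66
...
= [6, 18, 24, 42, 66, 108, 174, 282, 456]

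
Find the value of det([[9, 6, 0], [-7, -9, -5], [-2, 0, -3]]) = 177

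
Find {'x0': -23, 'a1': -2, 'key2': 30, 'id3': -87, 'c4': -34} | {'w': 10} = {'x0': -23, 'a1': -2, 'key2': 30, 'id3': -87, 'c4': -34, 'w': 10}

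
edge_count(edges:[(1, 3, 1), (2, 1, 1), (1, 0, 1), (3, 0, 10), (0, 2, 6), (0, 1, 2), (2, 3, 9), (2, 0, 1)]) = 8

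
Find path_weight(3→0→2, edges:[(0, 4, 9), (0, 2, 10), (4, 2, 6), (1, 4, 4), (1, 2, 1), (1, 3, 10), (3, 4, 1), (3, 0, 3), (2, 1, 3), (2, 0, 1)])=13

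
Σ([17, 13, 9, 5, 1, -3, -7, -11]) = 24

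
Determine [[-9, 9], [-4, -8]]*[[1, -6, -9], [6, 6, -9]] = C[0][0] = (-9)*(1) + (9)*(6) = 45
C[0][1] = (-9)*(-6) + (9)*(6) = 108
C[0][2] = (-9)*(-9) + (9)*(-9) = 0
C[1][0] = (-4)*(1) + (-8)*(6) = -52
C[1][1] = (-4)*(-6) + (-8)*(6) = -24
C[1][2] = (-4)*(-9) + (-8)*(-9) = 108
= [[45, 108, 0], [-52, -24, 108]]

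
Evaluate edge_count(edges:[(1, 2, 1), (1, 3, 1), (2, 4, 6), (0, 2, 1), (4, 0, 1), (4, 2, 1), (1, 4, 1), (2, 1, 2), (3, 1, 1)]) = 9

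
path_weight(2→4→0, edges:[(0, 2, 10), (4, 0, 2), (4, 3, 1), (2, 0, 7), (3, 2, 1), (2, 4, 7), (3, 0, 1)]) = w(2→4)=7 + w(4→0)=2
= 9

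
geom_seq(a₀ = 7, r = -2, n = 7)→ a_0 = 7*(-2)^0 = 7
a_1 = 7*(-2)^1 = -14
a_2 = 7*(-2)^2 = 28
...
= [7, -14, 28, -56, 112, -224, 448]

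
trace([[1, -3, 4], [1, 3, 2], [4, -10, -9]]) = diagonal: 1 + 3 + (-9)
= -5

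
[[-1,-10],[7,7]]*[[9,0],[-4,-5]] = [[31, 50], [35, -35]]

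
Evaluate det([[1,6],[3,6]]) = -12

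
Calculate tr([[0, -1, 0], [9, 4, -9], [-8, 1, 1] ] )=diagonal: 0 + 4 + 1
= 5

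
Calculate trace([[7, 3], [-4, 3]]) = diagonal: 7 + 3
= 10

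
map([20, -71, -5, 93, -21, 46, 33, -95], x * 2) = [40, -142, -10, 186, -42, 92, 66, -190]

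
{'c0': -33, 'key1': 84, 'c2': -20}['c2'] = -20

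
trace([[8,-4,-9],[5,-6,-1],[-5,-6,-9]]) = -7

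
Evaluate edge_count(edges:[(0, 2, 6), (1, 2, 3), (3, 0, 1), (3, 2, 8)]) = 4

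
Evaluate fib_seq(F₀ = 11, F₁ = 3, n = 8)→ F_2 = F_1 + F_0 = 14
F_3 = F_2 + F_1 = 17
F_4 = F_3 + F_2 = 31
...
= [11, 3, 14, 17, 31, 48, 79, 127]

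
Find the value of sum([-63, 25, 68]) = (-63) + 25 + 68
= 30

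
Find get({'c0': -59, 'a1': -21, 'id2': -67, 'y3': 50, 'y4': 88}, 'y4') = 88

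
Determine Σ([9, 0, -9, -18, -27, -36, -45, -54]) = 9 + 0 + (-9) + (-18) + (-27) + (-36) + (-45) + (-54)
= -180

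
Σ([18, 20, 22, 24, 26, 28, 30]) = 168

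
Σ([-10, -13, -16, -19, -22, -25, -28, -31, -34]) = -198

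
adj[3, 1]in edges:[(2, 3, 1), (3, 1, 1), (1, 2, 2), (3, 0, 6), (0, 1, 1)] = 1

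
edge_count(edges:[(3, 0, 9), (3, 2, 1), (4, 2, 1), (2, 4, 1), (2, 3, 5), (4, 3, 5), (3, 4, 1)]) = 7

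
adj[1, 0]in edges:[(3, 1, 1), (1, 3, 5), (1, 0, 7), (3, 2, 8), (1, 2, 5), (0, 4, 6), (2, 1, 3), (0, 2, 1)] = 7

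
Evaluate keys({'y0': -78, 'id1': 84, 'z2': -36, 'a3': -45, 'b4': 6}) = ['y0', 'id1', 'z2', 'a3', 'b4']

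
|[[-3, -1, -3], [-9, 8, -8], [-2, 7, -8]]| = 221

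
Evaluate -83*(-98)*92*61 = 45648008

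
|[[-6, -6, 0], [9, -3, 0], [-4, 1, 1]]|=(1)*(-6)*det([[-3, 0], [1, 1]]) + (-1)*(-6)*det([[9, 0], [-4, 1]]) + (1)*(0)*det([[9, -3], [-4, 1]])
= 18 + 54 + 0
= 72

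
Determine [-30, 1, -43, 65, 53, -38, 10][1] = 1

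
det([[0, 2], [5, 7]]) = (0)*(7) - (2)*(5)
= -10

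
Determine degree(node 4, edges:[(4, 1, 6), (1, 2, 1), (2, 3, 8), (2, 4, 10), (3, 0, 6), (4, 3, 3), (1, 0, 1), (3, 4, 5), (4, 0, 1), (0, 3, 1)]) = incident: (4,1), (2,4), (4,3), (3,4), (4,0)
= 5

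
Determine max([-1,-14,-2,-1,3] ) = 3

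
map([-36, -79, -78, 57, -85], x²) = (-36)²=1296, (-79)²=6241, (-78)²=6084, (57)²=3249, (-85)²=7225
= [1296, 6241, 6084, 3249, 7225]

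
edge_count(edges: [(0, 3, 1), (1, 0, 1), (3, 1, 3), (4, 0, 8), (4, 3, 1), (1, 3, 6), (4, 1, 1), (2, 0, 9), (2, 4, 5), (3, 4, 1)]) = 10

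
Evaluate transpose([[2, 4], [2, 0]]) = [[2, 2], [4, 0]]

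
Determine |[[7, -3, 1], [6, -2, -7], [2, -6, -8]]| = (1)*(7)*det([[-2, -7], [-6, -8]]) + (-1)*(-3)*det([[6, -7], [2, -8]]) + (1)*(1)*det([[6, -2], [2, -6]])
= -182 + -102 + -32
= -316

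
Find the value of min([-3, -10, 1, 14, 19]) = -10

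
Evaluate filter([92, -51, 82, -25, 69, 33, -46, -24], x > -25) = [92, 82, 69, 33, -24]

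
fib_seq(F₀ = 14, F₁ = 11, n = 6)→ F_2 = F_1 + F_0 = 25
F_3 = F_2 + F_1 = 36
F_4 = F_3 + F_2 = 61
...
= [14, 11, 25, 36, 61, 97]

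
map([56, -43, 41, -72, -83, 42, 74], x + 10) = [66, -33, 51, -62, -73, 52, 84]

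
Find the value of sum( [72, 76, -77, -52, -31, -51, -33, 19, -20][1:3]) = slice → [76, -77]
76 + (-77)
= -1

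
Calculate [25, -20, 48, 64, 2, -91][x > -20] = [25, 48, 64, 2]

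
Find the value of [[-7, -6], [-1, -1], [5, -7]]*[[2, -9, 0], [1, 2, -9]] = [[-20, 51, 54], [-3, 7, 9], [3, -59, 63]]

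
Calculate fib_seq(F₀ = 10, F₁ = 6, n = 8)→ F_2 = F_1 + F_0 = 16
F_3 = F_2 + F_1 = 22
F_4 = F_3 + F_2 = 38
...
= [10, 6, 16, 22, 38, 60, 98, 158]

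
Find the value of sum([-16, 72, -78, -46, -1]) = (-16) + 72 + (-78) + (-46) + (-1)
= -69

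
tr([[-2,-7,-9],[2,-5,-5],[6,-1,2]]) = -5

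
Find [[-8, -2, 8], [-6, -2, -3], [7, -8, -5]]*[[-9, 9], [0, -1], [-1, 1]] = C[0][0] = (-8)*(-9) + (-2)*(0) + (8)*(-1) = 64
C[0][1] = (-8)*(9) + (-2)*(-1) + (8)*(1) = -62
C[1][0] = (-6)*(-9) + (-2)*(0) + (-3)*(-1) = 57
C[1][1] = (-6)*(9) + (-2)*(-1) + (-3)*(1) = -55
C[2][0] = (7)*(-9) + (-8)*(0) + (-5)*(-1) = -58
C[2][1] = (7)*(9) + (-8)*(-1) + (-5)*(1) = 66
= [[64, -62], [57, -55], [-58, 66]]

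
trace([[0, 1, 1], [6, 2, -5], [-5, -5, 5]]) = diagonal: 0 + 2 + 5
= 7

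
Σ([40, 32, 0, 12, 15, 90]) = 40 + 32 + 0 + 12 + 15 + 90
= 189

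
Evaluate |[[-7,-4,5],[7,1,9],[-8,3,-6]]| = 496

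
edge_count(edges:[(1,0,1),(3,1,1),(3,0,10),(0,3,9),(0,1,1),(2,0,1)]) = 6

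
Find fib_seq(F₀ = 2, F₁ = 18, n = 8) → F_2 = F_1 + F_0 = 20
F_3 = F_2 + F_1 = 38
F_4 = F_3 + F_2 = 58
...
= [2, 18, 20, 38, 58, 96, 154, 250]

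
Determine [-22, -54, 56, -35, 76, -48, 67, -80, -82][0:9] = [-22, -54, 56, -35, 76, -48, 67, -80, -82]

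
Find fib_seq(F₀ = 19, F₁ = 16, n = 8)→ [19, 16, 35, 51, 86, 137, 223, 360]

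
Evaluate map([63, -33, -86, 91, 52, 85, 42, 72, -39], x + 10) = 63+10=73, -33+10=-23, -86+10=-76, 91+10=101, 52+10=62, 85+10=95, 42+10=52, 72+10=82, -39+10=-29
= [73, -23, -76, 101, 62, 95, 52, 82, -29]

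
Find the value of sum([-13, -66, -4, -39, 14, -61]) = -169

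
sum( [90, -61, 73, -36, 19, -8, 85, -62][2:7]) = 133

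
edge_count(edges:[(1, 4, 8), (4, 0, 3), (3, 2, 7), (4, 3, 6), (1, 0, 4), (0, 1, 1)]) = 6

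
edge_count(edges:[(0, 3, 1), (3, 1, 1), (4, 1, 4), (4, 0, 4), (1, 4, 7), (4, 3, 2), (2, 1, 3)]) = 7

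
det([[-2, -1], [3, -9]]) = 21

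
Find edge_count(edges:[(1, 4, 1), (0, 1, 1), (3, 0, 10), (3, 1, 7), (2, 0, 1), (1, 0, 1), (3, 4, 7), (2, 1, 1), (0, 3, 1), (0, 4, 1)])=10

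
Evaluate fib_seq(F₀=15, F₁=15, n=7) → [15, 15, 30, 45, 75, 120, 195]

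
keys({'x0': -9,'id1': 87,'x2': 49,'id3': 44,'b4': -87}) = ['x0', 'id1', 'x2', 'id3', 'b4']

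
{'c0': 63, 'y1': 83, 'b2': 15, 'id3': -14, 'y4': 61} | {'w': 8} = {'c0': 63, 'y1': 83, 'b2': 15, 'id3': -14, 'y4': 61, 'w': 8}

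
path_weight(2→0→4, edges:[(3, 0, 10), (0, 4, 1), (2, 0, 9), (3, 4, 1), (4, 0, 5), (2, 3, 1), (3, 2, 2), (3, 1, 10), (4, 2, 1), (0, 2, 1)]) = w(2→0)=9 + w(0→4)=1
= 10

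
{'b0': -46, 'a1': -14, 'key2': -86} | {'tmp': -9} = {'b0': -46, 'a1': -14, 'key2': -86, 'tmp': -9}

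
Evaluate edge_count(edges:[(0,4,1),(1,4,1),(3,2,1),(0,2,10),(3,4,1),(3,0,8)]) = 6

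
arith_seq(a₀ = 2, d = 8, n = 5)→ [2, 10, 18, 26, 34]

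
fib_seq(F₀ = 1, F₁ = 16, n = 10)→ F_2 = F_1 + F_0 = 17
F_3 = F_2 + F_1 = 33
F_4 = F_3 + F_2 = 50
...
= [1, 16, 17, 33, 50, 83, 133, 216, 349, 565]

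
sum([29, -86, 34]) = 29 + (-86) + 34
= -23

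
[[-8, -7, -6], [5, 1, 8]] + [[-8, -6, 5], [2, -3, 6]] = [[-16, -13, -1], [7, -2, 14]]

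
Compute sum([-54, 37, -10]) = -27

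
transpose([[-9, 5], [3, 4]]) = [[-9, 3], [5, 4]]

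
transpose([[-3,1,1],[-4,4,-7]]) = [[-3, -4], [1, 4], [1, -7]]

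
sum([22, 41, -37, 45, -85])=22 + 41 + (-37) + 45 + (-85)
= -14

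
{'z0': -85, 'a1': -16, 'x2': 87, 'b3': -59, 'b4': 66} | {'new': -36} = {'z0': -85, 'a1': -16, 'x2': 87, 'b3': -59, 'b4': 66, 'new': -36}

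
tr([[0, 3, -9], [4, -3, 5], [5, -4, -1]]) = -4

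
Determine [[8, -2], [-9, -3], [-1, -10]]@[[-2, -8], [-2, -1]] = [[-12, -62], [24, 75], [22, 18]]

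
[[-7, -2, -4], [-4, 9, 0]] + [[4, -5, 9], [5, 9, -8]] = [[-3, -7, 5], [1, 18, -8]]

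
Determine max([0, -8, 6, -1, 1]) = 6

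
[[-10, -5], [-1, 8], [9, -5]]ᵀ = [[-10, -1, 9], [-5, 8, -5]]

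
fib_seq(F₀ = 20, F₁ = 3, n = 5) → F_2 = F_1 + F_0 = 23
F_3 = F_2 + F_1 = 26
F_4 = F_3 + F_2 = 49
= [20, 3, 23, 26, 49]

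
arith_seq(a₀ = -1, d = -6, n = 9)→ a_0 = -1 + 0*-6 = -1
a_1 = -1 + 1*-6 = -7
a_2 = -1 + 2*-6 = -13
...
= [-1, -7, -13, -19, -25, -31, -37, -43, -49]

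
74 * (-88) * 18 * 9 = -1054944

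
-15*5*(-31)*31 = 72075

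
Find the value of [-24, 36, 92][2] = 92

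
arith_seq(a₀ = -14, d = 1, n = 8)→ a_0 = -14 + 0*1 = -14
a_1 = -14 + 1*1 = -13
a_2 = -14 + 2*1 = -12
...
= [-14, -13, -12, -11, -10, -9, -8, -7]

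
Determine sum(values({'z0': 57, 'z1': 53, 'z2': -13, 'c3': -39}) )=57 + 53 + (-13) + (-39)
= 58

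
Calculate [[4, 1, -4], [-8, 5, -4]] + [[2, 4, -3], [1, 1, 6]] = [[6, 5, -7], [-7, 6, 2]]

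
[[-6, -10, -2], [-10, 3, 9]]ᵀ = [[-6, -10], [-10, 3], [-2, 9]]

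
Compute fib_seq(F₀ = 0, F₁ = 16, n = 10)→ F_2 = F_1 + F_0 = 16
F_3 = F_2 + F_1 = 32
F_4 = F_3 + F_2 = 48
...
= [0, 16, 16, 32, 48, 80, 128, 208, 336, 544]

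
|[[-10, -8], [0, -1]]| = (-10)*(-1) - (-8)*(0)
= 10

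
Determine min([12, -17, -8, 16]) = -17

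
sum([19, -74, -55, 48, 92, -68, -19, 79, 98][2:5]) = slice → [-55, 48, 92]
(-55) + 48 + 92
= 85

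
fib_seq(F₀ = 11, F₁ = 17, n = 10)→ [11, 17, 28, 45, 73, 118, 191, 309, 500, 809]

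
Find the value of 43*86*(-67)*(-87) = 21555642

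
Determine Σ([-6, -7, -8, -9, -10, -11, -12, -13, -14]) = -90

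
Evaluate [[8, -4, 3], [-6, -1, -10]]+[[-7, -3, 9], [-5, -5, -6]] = [[1, -7, 12], [-11, -6, -16]]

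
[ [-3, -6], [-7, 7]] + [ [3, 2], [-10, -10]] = [[0, -4], [-17, -3]]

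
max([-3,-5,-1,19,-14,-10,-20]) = 19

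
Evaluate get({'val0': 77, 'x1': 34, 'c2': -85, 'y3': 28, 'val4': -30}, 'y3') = 28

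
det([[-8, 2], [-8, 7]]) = (-8)*(7) - (2)*(-8)
= -40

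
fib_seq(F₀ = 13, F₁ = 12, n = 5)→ [13, 12, 25, 37, 62]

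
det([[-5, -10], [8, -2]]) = 90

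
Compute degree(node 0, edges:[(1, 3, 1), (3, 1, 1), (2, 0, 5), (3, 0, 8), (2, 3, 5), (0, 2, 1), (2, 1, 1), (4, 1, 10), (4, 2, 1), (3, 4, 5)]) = incident: (2,0), (3,0), (0,2)
= 3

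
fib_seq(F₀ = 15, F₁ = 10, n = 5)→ F_2 = F_1 + F_0 = 25
F_3 = F_2 + F_1 = 35
F_4 = F_3 + F_2 = 60
= [15, 10, 25, 35, 60]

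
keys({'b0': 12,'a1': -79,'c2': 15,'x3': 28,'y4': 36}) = ['b0', 'a1', 'c2', 'x3', 'y4']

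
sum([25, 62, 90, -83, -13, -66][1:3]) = slice → [62, 90]
62 + 90
= 152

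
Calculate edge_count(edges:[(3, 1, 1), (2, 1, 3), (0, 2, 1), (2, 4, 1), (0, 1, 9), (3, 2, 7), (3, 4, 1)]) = 7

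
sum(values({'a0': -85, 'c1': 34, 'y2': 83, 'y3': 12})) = 44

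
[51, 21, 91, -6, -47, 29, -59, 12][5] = 29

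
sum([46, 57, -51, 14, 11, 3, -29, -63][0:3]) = slice → [46, 57, -51]
46 + 57 + (-51)
= 52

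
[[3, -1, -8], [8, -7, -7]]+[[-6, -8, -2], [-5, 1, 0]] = [[-3, -9, -10], [3, -6, -7]]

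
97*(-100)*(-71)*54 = 37189800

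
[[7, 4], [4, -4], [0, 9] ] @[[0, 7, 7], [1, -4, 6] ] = C[0][0] = (7)*(0) + (4)*(1) = 4
C[0][1] = (7)*(7) + (4)*(-4) = 33
C[0][2] = (7)*(7) + (4)*(6) = 73
C[1][0] = (4)*(0) + (-4)*(1) = -4
C[1][1] = (4)*(7) + (-4)*(-4) = 44
C[1][2] = (4)*(7) + (-4)*(6) = 4
... (3 more cells)
= [[4, 33, 73], [-4, 44, 4], [9, -36, 54]]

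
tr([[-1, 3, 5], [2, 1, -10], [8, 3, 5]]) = 5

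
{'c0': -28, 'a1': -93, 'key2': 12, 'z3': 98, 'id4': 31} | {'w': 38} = {'c0': -28, 'a1': -93, 'key2': 12, 'z3': 98, 'id4': 31, 'w': 38}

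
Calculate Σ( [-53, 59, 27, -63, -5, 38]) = 3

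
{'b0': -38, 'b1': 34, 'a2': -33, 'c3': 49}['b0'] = -38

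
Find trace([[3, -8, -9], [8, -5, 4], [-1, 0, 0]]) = -2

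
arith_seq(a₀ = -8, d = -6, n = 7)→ [-8, -14, -20, -26, -32, -38, -44]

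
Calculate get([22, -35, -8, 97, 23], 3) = 97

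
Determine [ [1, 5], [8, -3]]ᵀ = [[1, 8], [5, -3]]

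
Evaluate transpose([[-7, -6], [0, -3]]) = [[-7, 0], [-6, -3]]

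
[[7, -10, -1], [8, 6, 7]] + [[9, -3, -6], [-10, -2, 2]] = [[16, -13, -7], [-2, 4, 9]]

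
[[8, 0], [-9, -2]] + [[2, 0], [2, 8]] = [[10, 0], [-7, 6]]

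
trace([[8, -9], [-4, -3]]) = 5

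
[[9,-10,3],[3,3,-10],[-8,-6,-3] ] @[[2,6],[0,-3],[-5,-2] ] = [[3, 78], [56, 29], [-1, -24]]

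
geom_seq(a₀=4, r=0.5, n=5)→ [4.0, 2.0, 1.0, 0.5, 0.25]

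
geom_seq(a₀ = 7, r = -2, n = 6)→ [7, -14, 28, -56, 112, -224]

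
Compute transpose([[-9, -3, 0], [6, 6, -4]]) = [[-9, 6], [-3, 6], [0, -4]]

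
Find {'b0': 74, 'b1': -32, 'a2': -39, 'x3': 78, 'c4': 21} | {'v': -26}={'b0': 74, 'b1': -32, 'a2': -39, 'x3': 78, 'c4': 21, 'v': -26}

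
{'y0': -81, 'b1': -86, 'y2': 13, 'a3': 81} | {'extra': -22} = {'y0': -81, 'b1': -86, 'y2': 13, 'a3': 81, 'extra': -22}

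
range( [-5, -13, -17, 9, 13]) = 30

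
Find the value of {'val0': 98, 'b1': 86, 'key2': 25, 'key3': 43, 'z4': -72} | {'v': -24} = {'val0': 98, 'b1': 86, 'key2': 25, 'key3': 43, 'z4': -72, 'v': -24}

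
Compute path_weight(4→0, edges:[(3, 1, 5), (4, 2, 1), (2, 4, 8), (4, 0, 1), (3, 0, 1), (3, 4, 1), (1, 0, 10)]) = w(4→0)=1
= 1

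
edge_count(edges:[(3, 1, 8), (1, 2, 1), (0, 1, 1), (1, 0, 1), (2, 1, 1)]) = 5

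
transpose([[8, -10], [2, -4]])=[[8, 2], [-10, -4]]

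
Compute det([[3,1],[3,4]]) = 9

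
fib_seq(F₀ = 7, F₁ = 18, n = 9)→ F_2 = F_1 + F_0 = 25
F_3 = F_2 + F_1 = 43
F_4 = F_3 + F_2 = 68
...
= [7, 18, 25, 43, 68, 111, 179, 290, 469]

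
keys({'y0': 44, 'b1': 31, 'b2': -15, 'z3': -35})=['y0', 'b1', 'b2', 'z3']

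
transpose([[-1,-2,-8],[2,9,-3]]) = [[-1, 2], [-2, 9], [-8, -3]]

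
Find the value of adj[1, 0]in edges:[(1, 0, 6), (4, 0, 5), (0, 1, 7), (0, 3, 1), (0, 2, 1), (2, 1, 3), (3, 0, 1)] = 6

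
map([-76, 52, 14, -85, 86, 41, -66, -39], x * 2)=[-152, 104, 28, -170, 172, 82, -132, -78]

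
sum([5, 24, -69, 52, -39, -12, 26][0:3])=slice → [5, 24, -69]
5 + 24 + (-69)
= -40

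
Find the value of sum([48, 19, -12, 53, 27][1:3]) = slice → [19, -12]
19 + (-12)
= 7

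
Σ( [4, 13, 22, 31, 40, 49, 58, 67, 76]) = 4 + 13 + 22 + 31 + 40 + 49 + 58 + 67 + 76
= 360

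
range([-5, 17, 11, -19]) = 36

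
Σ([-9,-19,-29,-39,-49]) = (-9) + (-19) + (-29) + (-39) + (-49)
= -145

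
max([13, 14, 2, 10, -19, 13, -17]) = 14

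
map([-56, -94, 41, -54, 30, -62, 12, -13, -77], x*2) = -56*2=-112, -94*2=-188, 41*2=82, -54*2=-108, 30*2=60, -62*2=-124, 12*2=24, -13*2=-26, -77*2=-154
= [-112, -188, 82, -108, 60, -124, 24, -26, -154]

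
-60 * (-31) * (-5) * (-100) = 930000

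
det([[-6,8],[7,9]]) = -110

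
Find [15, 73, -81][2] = -81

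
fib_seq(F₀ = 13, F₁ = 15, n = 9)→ F_2 = F_1 + F_0 = 28
F_3 = F_2 + F_1 = 43
F_4 = F_3 + F_2 = 71
...
= [13, 15, 28, 43, 71, 114, 185, 299, 484]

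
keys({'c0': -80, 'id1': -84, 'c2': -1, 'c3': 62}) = ['c0', 'id1', 'c2', 'c3']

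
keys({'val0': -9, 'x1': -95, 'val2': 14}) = ['val0', 'x1', 'val2']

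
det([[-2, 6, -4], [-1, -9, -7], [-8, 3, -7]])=426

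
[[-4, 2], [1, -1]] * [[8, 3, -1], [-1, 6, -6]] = C[0][0] = (-4)*(8) + (2)*(-1) = -34
C[0][1] = (-4)*(3) + (2)*(6) = 0
C[0][2] = (-4)*(-1) + (2)*(-6) = -8
C[1][0] = (1)*(8) + (-1)*(-1) = 9
C[1][1] = (1)*(3) + (-1)*(6) = -3
C[1][2] = (1)*(-1) + (-1)*(-6) = 5
= [[-34, 0, -8], [9, -3, 5]]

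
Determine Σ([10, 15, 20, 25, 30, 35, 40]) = 175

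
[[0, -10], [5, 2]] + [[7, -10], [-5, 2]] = [[7, -20], [0, 4]]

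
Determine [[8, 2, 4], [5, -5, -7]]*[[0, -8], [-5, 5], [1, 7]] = [[-6, -26], [18, -114]]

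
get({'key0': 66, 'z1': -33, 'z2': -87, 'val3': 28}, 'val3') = 28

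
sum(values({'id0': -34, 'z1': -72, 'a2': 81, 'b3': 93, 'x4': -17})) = (-34) + (-72) + 81 + 93 + (-17)
= 51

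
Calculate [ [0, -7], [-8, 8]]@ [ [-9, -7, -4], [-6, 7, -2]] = [[42, -49, 14], [24, 112, 16]]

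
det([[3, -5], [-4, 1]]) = (3)*(1) - (-5)*(-4)
= -17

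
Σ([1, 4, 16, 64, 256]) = 341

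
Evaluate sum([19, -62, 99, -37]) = 19 + (-62) + 99 + (-37)
= 19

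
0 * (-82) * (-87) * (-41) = 0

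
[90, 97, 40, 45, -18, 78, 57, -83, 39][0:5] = [90, 97, 40, 45, -18]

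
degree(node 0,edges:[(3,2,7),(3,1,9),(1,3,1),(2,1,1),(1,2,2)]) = incident: none
= 0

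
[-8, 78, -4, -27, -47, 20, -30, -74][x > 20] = keep x where x > 20: -8✗, 78✓, -4✗, -27✗, -47✗, 20✗, -30✗, -74✗
= [78]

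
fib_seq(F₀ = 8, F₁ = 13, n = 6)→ F_2 = F_1 + F_0 = 21
F_3 = F_2 + F_1 = 34
F_4 = F_3 + F_2 = 55
...
= [8, 13, 21, 34, 55, 89]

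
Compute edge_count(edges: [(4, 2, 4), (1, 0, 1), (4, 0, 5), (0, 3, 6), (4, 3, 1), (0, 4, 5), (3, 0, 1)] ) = 7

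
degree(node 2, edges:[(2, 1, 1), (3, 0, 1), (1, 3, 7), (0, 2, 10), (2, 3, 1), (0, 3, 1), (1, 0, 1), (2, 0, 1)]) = incident: (2,1), (0,2), (2,3), (2,0)
= 4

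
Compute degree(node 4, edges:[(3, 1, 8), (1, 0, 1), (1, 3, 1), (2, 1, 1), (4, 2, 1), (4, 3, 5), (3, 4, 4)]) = incident: (4,2), (4,3), (3,4)
= 3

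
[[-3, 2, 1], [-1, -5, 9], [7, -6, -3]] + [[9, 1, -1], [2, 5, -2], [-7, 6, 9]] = [[6, 3, 0], [1, 0, 7], [0, 0, 6]]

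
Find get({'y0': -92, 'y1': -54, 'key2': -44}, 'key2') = -44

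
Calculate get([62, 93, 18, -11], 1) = 93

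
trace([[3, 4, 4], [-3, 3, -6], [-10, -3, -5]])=diagonal: 3 + 3 + (-5)
= 1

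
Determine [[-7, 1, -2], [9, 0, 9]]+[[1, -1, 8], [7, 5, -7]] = [[-6, 0, 6], [16, 5, 2]]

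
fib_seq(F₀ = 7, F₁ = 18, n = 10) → [7, 18, 25, 43, 68, 111, 179, 290, 469, 759]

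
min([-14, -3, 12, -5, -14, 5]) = -14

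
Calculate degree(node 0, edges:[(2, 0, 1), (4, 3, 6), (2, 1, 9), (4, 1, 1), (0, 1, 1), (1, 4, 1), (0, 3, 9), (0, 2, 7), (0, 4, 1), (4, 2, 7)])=5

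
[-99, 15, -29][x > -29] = [15]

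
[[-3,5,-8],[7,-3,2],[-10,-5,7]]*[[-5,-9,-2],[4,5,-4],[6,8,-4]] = C[0][0] = (-3)*(-5) + (5)*(4) + (-8)*(6) = -13
C[0][1] = (-3)*(-9) + (5)*(5) + (-8)*(8) = -12
C[0][2] = (-3)*(-2) + (5)*(-4) + (-8)*(-4) = 18
C[1][0] = (7)*(-5) + (-3)*(4) + (2)*(6) = -35
C[1][1] = (7)*(-9) + (-3)*(5) + (2)*(8) = -62
C[1][2] = (7)*(-2) + (-3)*(-4) + (2)*(-4) = -10
... (3 more cells)
= [[-13, -12, 18], [-35, -62, -10], [72, 121, 12]]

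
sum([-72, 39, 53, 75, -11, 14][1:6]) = slice → [39, 53, 75, -11, 14]
39 + 53 + 75 + (-11) + 14
= 170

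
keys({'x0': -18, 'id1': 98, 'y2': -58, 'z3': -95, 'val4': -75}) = ['x0', 'id1', 'y2', 'z3', 'val4']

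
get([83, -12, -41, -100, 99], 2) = -41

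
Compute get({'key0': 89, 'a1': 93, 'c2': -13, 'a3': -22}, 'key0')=89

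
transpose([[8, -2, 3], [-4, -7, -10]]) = [[8, -4], [-2, -7], [3, -10]]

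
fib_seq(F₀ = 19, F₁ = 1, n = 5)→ [19, 1, 20, 21, 41]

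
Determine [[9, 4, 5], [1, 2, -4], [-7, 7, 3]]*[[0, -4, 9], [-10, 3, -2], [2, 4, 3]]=C[0][0] = (9)*(0) + (4)*(-10) + (5)*(2) = -30
C[0][1] = (9)*(-4) + (4)*(3) + (5)*(4) = -4
C[0][2] = (9)*(9) + (4)*(-2) + (5)*(3) = 88
C[1][0] = (1)*(0) + (2)*(-10) + (-4)*(2) = -28
C[1][1] = (1)*(-4) + (2)*(3) + (-4)*(4) = -14
C[1][2] = (1)*(9) + (2)*(-2) + (-4)*(3) = -7
... (3 more cells)
= [[-30, -4, 88], [-28, -14, -7], [-64, 61, -68]]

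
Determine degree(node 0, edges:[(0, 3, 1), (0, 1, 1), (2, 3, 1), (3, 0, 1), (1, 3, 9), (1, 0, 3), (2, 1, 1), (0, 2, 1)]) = incident: (0,3), (0,1), (3,0), (1,0), (0,2)
= 5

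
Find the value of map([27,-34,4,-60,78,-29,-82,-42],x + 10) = 27+10=37, -34+10=-24, 4+10=14, -60+10=-50, 78+10=88, -29+10=-19, -82+10=-72, -42+10=-32
= [37, -24, 14, -50, 88, -19, -72, -32]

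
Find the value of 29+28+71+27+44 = 199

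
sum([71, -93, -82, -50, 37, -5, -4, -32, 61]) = 71 + (-93) + (-82) + (-50) + 37 + (-5) + (-4) + (-32) + 61
= -97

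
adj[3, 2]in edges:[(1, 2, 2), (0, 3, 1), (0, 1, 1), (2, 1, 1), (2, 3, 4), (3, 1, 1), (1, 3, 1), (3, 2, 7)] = 7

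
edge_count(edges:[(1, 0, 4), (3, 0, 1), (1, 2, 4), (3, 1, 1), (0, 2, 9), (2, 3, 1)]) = 6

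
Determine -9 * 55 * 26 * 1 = -12870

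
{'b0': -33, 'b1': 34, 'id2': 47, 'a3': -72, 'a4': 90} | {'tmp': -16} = {'b0': -33, 'b1': 34, 'id2': 47, 'a3': -72, 'a4': 90, 'tmp': -16}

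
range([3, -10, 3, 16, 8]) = 26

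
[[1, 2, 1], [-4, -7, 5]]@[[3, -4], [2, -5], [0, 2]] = C[0][0] = (1)*(3) + (2)*(2) + (1)*(0) = 7
C[0][1] = (1)*(-4) + (2)*(-5) + (1)*(2) = -12
C[1][0] = (-4)*(3) + (-7)*(2) + (5)*(0) = -26
C[1][1] = (-4)*(-4) + (-7)*(-5) + (5)*(2) = 61
= [[7, -12], [-26, 61]]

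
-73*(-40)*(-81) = -236520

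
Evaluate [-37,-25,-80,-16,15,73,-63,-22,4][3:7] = [-16, 15, 73, -63]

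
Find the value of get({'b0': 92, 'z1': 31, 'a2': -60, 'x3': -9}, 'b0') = 92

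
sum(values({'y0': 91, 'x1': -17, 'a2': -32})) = 42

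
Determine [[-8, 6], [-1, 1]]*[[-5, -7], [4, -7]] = [[64, 14], [9, 0]]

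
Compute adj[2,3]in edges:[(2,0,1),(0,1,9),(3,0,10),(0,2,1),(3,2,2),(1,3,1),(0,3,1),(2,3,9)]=9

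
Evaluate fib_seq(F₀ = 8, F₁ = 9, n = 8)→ F_2 = F_1 + F_0 = 17
F_3 = F_2 + F_1 = 26
F_4 = F_3 + F_2 = 43
...
= [8, 9, 17, 26, 43, 69, 112, 181]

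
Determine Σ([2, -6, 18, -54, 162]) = 122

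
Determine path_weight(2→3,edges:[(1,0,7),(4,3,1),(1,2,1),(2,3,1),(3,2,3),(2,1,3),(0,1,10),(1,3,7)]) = 1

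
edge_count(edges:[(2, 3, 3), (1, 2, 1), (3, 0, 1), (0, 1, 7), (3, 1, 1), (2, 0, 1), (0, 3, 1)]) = 7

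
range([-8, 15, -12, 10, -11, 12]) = 27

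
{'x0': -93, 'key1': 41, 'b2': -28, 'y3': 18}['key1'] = 41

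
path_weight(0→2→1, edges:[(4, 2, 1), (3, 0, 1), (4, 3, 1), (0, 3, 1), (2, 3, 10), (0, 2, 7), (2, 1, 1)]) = w(0→2)=7 + w(2→1)=1
= 8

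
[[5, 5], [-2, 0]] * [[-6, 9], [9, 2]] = C[0][0] = (5)*(-6) + (5)*(9) = 15
C[0][1] = (5)*(9) + (5)*(2) = 55
C[1][0] = (-2)*(-6) + (0)*(9) = 12
C[1][1] = (-2)*(9) + (0)*(2) = -18
= [[15, 55], [12, -18]]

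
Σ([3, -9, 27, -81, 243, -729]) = 3 + -9 + 27 + -81 + 243 + -729
= -546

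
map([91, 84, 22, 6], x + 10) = [101, 94, 32, 16]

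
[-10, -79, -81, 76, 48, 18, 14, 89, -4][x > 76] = [89]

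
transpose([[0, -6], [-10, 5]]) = [[0, -10], [-6, 5]]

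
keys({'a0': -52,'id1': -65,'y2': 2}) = ['a0', 'id1', 'y2']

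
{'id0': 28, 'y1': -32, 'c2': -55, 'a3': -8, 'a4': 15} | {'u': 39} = {'id0': 28, 'y1': -32, 'c2': -55, 'a3': -8, 'a4': 15, 'u': 39}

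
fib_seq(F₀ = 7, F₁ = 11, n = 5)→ F_2 = F_1 + F_0 = 18
F_3 = F_2 + F_1 = 29
F_4 = F_3 + F_2 = 47
= [7, 11, 18, 29, 47]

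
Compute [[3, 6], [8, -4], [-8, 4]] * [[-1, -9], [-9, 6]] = [[-57, 9], [28, -96], [-28, 96]]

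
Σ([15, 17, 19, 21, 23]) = 15 + 17 + 19 + 21 + 23
= 95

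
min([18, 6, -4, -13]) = -13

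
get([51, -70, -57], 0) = 51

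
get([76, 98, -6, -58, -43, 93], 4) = -43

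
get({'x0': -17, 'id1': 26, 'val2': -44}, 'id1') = 26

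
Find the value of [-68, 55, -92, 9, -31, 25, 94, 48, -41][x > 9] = keep x where x > 9: -68✗, 55✓, -92✗, 9✗, -31✗, 25✓, 94✓, 48✓, -41✗
= [55, 25, 94, 48]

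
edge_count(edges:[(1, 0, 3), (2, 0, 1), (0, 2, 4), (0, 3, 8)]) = 4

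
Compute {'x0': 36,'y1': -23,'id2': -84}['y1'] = -23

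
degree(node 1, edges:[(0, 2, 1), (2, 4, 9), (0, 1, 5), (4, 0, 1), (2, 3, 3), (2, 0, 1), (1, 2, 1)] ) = 2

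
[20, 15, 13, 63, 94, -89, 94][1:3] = [15, 13]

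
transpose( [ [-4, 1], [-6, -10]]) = [[-4, -6], [1, -10]]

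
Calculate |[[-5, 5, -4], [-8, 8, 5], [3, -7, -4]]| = (1)*(-5)*det([[8, 5], [-7, -4]]) + (-1)*(5)*det([[-8, 5], [3, -4]]) + (1)*(-4)*det([[-8, 8], [3, -7]])
= -15 + -85 + -128
= -228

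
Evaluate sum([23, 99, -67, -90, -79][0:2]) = slice → [23, 99]
23 + 99
= 122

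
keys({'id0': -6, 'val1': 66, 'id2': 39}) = ['id0', 'val1', 'id2']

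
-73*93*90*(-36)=21996360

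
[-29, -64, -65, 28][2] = -65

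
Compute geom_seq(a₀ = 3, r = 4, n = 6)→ [3, 12, 48, 192, 768, 3072]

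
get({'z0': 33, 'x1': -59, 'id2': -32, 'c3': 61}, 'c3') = 61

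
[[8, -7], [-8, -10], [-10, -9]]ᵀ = [[8, -8, -10], [-7, -10, -9]]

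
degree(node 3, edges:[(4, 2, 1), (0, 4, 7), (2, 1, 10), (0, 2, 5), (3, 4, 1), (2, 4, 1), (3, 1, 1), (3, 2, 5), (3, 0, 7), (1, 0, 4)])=incident: (3,4), (3,1), (3,2), (3,0)
= 4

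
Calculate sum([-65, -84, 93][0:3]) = -56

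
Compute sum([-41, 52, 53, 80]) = (-41) + 52 + 53 + 80
= 144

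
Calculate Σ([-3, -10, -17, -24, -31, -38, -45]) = (-3) + (-10) + (-17) + (-24) + (-31) + (-38) + (-45)
= -168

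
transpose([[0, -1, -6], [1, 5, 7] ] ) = [[0, 1], [-1, 5], [-6, 7]]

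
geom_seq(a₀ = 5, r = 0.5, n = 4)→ [5.0, 2.5, 1.25, 0.625]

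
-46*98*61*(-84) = 23098992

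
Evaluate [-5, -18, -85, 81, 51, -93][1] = -18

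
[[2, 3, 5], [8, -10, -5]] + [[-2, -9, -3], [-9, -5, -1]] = [[0, -6, 2], [-1, -15, -6]]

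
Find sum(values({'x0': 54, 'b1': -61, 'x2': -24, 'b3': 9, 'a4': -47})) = 54 + (-61) + (-24) + 9 + (-47)
= -69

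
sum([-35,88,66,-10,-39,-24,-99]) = -53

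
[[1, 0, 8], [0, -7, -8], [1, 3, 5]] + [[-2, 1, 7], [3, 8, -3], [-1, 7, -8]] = [[-1, 1, 15], [3, 1, -11], [0, 10, -3]]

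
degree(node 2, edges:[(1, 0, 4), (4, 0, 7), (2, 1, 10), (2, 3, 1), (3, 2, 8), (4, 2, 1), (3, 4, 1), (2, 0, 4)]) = incident: (2,1), (2,3), (3,2), (4,2), (2,0)
= 5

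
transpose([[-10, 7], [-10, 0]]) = [[-10, -10], [7, 0]]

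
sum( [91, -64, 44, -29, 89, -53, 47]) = 125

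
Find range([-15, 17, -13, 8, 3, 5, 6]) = 32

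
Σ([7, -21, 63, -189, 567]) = 7 + -21 + 63 + -189 + 567
= 427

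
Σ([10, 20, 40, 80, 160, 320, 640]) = 10 + 20 + 40 + 80 + 160 + 320 + 640
= 1270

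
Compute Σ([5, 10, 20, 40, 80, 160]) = 5 + 10 + 20 + 40 + 80 + 160
= 315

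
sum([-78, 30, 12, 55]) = 19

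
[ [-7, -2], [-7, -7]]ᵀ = [[-7, -7], [-2, -7]]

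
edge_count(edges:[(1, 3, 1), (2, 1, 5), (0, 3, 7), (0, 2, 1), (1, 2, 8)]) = 5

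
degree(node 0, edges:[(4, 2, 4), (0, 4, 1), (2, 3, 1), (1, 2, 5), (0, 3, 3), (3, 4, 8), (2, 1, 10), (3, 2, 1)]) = 2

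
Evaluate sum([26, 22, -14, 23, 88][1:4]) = slice → [22, -14, 23]
22 + (-14) + 23
= 31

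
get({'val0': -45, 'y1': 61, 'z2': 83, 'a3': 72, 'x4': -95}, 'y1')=61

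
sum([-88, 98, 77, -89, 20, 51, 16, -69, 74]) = 90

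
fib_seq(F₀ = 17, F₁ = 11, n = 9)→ F_2 = F_1 + F_0 = 28
F_3 = F_2 + F_1 = 39
F_4 = F_3 + F_2 = 67
...
= [17, 11, 28, 39, 67, 106, 173, 279, 452]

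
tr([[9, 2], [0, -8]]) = 1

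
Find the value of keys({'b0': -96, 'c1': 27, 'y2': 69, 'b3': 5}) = ['b0', 'c1', 'y2', 'b3']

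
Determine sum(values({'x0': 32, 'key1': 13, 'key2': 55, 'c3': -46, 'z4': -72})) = -18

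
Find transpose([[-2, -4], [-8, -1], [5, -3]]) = [[-2, -8, 5], [-4, -1, -3]]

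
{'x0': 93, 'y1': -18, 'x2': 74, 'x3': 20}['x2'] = 74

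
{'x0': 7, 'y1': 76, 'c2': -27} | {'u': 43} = {'x0': 7, 'y1': 76, 'c2': -27, 'u': 43}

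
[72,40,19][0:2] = [72, 40]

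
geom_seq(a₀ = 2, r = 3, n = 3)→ a_0 = 2*3^0 = 2
a_1 = 2*3^1 = 6
a_2 = 2*3^2 = 18
= [2, 6, 18]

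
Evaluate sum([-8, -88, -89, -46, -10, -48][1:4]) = -223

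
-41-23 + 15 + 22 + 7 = -20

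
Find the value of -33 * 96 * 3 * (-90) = 855360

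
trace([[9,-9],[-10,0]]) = diagonal: 9 + 0
= 9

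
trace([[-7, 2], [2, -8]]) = diagonal: (-7) + (-8)
= -15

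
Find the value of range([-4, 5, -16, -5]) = 21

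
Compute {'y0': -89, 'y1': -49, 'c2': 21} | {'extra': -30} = {'y0': -89, 'y1': -49, 'c2': 21, 'extra': -30}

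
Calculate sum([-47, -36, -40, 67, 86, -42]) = -12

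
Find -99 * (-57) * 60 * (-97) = -32842260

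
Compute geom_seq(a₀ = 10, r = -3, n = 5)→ [10, -30, 90, -270, 810]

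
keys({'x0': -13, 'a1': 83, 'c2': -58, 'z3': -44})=['x0', 'a1', 'c2', 'z3']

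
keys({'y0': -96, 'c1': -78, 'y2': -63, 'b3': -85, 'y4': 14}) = ['y0', 'c1', 'y2', 'b3', 'y4']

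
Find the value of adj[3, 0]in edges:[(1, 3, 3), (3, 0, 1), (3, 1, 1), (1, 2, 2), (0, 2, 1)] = 1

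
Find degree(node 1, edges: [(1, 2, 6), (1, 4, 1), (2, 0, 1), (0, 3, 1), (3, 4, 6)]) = incident: (1,2), (1,4)
= 2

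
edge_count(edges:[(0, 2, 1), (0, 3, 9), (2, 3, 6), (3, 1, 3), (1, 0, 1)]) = 5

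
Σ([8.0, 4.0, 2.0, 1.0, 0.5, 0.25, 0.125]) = 15.875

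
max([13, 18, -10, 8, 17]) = 18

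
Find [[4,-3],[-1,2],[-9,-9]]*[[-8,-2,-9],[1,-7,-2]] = C[0][0] = (4)*(-8) + (-3)*(1) = -35
C[0][1] = (4)*(-2) + (-3)*(-7) = 13
C[0][2] = (4)*(-9) + (-3)*(-2) = -30
C[1][0] = (-1)*(-8) + (2)*(1) = 10
C[1][1] = (-1)*(-2) + (2)*(-7) = -12
C[1][2] = (-1)*(-9) + (2)*(-2) = 5
... (3 more cells)
= [[-35, 13, -30], [10, -12, 5], [63, 81, 99]]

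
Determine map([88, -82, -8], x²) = [7744, 6724, 64]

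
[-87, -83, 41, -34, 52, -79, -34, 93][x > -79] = keep x where x > -79: -87✗, -83✗, 41✓, -34✓, 52✓, -79✗, -34✓, 93✓
= [41, -34, 52, -34, 93]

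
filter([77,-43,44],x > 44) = keep x where x > 44: 77✓, -43✗, 44✗
= [77]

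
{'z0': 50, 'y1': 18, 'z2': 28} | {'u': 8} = {'z0': 50, 'y1': 18, 'z2': 28, 'u': 8}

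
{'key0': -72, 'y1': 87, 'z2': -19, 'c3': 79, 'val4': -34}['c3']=79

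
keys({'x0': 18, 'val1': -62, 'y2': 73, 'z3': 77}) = ['x0', 'val1', 'y2', 'z3']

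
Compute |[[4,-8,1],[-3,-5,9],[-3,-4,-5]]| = 577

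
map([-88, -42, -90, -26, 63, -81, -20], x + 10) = [-78, -32, -80, -16, 73, -71, -10]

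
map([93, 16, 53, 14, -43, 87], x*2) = 93*2=186, 16*2=32, 53*2=106, 14*2=28, -43*2=-86, 87*2=174
= [186, 32, 106, 28, -86, 174]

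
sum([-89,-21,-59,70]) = (-89) + (-21) + (-59) + 70
= -99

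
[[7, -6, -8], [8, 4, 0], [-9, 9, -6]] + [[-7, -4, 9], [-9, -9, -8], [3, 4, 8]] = [[0, -10, 1], [-1, -5, -8], [-6, 13, 2]]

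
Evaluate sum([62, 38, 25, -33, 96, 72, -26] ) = 234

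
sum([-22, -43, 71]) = 6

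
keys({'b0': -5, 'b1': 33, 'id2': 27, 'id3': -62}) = ['b0', 'b1', 'id2', 'id3']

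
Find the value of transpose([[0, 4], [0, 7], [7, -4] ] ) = [[0, 0, 7], [4, 7, -4]]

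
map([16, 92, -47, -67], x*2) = [32, 184, -94, -134]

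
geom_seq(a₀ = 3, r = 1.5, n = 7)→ a_0 = 3*1.5^0 = 3.0
a_1 = 3*1.5^1 = 4.5
a_2 = 3*1.5^2 = 6.75
...
= [3.0, 4.5, 6.75, 10.125, 15.1875, 22.78125, 34.171875]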